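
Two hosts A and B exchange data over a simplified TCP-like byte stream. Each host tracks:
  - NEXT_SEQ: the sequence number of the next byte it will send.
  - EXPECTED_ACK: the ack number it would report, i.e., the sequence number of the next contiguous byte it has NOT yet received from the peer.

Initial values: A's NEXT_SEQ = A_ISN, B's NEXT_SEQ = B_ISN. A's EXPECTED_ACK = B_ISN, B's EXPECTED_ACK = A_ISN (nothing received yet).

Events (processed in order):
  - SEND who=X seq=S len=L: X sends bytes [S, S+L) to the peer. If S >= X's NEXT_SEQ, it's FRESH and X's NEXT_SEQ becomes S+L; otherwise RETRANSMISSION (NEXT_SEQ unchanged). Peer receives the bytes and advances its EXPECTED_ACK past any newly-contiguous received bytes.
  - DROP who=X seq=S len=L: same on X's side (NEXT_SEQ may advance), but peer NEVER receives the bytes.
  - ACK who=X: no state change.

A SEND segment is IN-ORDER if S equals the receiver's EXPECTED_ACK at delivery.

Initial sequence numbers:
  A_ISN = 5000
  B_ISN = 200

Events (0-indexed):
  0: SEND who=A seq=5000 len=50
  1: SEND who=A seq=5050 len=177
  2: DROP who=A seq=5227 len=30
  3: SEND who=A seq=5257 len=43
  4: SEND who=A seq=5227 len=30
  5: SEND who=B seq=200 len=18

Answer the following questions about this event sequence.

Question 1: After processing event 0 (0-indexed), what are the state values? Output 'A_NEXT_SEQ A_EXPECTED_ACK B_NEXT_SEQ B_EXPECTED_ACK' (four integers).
After event 0: A_seq=5050 A_ack=200 B_seq=200 B_ack=5050

5050 200 200 5050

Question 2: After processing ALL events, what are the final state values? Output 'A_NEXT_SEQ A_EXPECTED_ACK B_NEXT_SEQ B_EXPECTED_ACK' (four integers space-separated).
After event 0: A_seq=5050 A_ack=200 B_seq=200 B_ack=5050
After event 1: A_seq=5227 A_ack=200 B_seq=200 B_ack=5227
After event 2: A_seq=5257 A_ack=200 B_seq=200 B_ack=5227
After event 3: A_seq=5300 A_ack=200 B_seq=200 B_ack=5227
After event 4: A_seq=5300 A_ack=200 B_seq=200 B_ack=5300
After event 5: A_seq=5300 A_ack=218 B_seq=218 B_ack=5300

Answer: 5300 218 218 5300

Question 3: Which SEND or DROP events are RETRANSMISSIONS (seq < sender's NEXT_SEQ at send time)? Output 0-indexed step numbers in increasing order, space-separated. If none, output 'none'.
Answer: 4

Derivation:
Step 0: SEND seq=5000 -> fresh
Step 1: SEND seq=5050 -> fresh
Step 2: DROP seq=5227 -> fresh
Step 3: SEND seq=5257 -> fresh
Step 4: SEND seq=5227 -> retransmit
Step 5: SEND seq=200 -> fresh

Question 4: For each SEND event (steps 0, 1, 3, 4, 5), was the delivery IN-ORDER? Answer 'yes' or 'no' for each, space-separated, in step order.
Answer: yes yes no yes yes

Derivation:
Step 0: SEND seq=5000 -> in-order
Step 1: SEND seq=5050 -> in-order
Step 3: SEND seq=5257 -> out-of-order
Step 4: SEND seq=5227 -> in-order
Step 5: SEND seq=200 -> in-order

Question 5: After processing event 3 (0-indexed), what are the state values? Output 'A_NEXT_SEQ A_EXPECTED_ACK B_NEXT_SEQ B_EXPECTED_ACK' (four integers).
After event 0: A_seq=5050 A_ack=200 B_seq=200 B_ack=5050
After event 1: A_seq=5227 A_ack=200 B_seq=200 B_ack=5227
After event 2: A_seq=5257 A_ack=200 B_seq=200 B_ack=5227
After event 3: A_seq=5300 A_ack=200 B_seq=200 B_ack=5227

5300 200 200 5227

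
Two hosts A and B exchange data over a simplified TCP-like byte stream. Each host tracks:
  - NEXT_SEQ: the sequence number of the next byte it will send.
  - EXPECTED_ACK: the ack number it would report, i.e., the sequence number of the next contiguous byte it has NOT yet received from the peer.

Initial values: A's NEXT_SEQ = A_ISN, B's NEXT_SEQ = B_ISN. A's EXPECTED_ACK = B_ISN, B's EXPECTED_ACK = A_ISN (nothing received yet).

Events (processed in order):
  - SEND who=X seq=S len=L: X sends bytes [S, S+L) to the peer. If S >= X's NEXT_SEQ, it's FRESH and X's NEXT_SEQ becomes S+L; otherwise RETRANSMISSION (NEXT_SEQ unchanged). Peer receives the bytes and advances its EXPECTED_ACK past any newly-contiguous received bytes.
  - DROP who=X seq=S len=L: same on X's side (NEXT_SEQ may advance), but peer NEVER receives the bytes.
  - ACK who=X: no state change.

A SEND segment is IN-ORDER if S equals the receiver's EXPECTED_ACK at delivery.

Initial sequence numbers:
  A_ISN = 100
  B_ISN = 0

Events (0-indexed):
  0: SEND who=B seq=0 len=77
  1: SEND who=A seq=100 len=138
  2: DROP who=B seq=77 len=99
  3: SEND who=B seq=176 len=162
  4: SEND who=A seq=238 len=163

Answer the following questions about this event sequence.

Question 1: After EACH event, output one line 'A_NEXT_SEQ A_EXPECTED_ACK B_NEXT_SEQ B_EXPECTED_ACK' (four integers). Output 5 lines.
100 77 77 100
238 77 77 238
238 77 176 238
238 77 338 238
401 77 338 401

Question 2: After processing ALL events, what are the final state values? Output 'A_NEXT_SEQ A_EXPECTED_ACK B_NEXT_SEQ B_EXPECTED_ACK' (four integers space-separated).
Answer: 401 77 338 401

Derivation:
After event 0: A_seq=100 A_ack=77 B_seq=77 B_ack=100
After event 1: A_seq=238 A_ack=77 B_seq=77 B_ack=238
After event 2: A_seq=238 A_ack=77 B_seq=176 B_ack=238
After event 3: A_seq=238 A_ack=77 B_seq=338 B_ack=238
After event 4: A_seq=401 A_ack=77 B_seq=338 B_ack=401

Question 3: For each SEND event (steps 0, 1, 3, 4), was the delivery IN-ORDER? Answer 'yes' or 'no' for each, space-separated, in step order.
Answer: yes yes no yes

Derivation:
Step 0: SEND seq=0 -> in-order
Step 1: SEND seq=100 -> in-order
Step 3: SEND seq=176 -> out-of-order
Step 4: SEND seq=238 -> in-order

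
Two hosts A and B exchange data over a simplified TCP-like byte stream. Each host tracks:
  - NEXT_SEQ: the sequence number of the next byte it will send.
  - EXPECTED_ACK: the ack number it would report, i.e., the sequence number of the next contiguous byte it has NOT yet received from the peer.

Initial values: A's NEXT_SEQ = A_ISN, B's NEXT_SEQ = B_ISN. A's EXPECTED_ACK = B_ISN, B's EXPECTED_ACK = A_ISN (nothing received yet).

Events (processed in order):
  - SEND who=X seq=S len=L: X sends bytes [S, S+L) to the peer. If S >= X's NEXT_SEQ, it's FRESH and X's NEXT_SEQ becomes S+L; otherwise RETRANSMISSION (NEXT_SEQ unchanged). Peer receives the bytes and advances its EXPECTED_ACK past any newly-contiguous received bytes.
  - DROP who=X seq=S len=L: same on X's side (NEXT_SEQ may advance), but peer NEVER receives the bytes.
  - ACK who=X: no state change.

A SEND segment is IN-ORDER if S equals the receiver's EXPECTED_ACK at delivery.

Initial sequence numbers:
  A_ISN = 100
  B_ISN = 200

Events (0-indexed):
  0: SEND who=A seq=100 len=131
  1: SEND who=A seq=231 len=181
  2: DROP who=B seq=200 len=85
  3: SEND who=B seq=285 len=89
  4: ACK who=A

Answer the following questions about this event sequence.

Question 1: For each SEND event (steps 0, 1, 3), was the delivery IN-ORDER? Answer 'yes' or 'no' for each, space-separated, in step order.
Step 0: SEND seq=100 -> in-order
Step 1: SEND seq=231 -> in-order
Step 3: SEND seq=285 -> out-of-order

Answer: yes yes no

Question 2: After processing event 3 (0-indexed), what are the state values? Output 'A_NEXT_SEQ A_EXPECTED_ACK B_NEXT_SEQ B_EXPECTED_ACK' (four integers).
After event 0: A_seq=231 A_ack=200 B_seq=200 B_ack=231
After event 1: A_seq=412 A_ack=200 B_seq=200 B_ack=412
After event 2: A_seq=412 A_ack=200 B_seq=285 B_ack=412
After event 3: A_seq=412 A_ack=200 B_seq=374 B_ack=412

412 200 374 412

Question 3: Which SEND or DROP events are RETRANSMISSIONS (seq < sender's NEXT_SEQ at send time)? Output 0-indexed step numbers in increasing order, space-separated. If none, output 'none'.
Answer: none

Derivation:
Step 0: SEND seq=100 -> fresh
Step 1: SEND seq=231 -> fresh
Step 2: DROP seq=200 -> fresh
Step 3: SEND seq=285 -> fresh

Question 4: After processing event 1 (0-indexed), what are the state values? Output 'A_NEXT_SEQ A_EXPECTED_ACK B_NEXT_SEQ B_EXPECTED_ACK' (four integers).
After event 0: A_seq=231 A_ack=200 B_seq=200 B_ack=231
After event 1: A_seq=412 A_ack=200 B_seq=200 B_ack=412

412 200 200 412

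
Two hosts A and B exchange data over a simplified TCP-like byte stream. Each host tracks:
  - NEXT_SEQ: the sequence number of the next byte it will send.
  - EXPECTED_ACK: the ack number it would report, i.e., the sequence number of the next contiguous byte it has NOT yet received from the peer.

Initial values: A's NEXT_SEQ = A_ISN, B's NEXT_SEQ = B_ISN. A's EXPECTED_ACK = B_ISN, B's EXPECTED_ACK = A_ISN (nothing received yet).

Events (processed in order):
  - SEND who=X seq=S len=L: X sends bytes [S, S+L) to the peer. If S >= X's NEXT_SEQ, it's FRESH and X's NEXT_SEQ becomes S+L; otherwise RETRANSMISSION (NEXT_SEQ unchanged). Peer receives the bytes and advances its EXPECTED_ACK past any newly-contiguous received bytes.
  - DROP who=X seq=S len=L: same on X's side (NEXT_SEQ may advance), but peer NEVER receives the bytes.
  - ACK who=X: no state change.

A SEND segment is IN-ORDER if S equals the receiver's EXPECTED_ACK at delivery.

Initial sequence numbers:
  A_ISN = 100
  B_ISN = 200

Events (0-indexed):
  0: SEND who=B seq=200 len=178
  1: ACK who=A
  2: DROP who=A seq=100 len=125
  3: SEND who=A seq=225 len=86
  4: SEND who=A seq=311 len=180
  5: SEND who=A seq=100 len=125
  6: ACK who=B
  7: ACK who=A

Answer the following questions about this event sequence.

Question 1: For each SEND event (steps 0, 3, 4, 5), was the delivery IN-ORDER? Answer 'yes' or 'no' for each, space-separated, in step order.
Answer: yes no no yes

Derivation:
Step 0: SEND seq=200 -> in-order
Step 3: SEND seq=225 -> out-of-order
Step 4: SEND seq=311 -> out-of-order
Step 5: SEND seq=100 -> in-order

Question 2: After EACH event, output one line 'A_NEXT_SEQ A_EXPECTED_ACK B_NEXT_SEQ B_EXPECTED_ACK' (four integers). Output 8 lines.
100 378 378 100
100 378 378 100
225 378 378 100
311 378 378 100
491 378 378 100
491 378 378 491
491 378 378 491
491 378 378 491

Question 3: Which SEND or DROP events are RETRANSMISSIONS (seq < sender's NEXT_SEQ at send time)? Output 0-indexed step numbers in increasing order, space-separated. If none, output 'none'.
Answer: 5

Derivation:
Step 0: SEND seq=200 -> fresh
Step 2: DROP seq=100 -> fresh
Step 3: SEND seq=225 -> fresh
Step 4: SEND seq=311 -> fresh
Step 5: SEND seq=100 -> retransmit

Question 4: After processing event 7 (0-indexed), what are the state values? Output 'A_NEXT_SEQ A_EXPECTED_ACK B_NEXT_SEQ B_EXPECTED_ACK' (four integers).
After event 0: A_seq=100 A_ack=378 B_seq=378 B_ack=100
After event 1: A_seq=100 A_ack=378 B_seq=378 B_ack=100
After event 2: A_seq=225 A_ack=378 B_seq=378 B_ack=100
After event 3: A_seq=311 A_ack=378 B_seq=378 B_ack=100
After event 4: A_seq=491 A_ack=378 B_seq=378 B_ack=100
After event 5: A_seq=491 A_ack=378 B_seq=378 B_ack=491
After event 6: A_seq=491 A_ack=378 B_seq=378 B_ack=491
After event 7: A_seq=491 A_ack=378 B_seq=378 B_ack=491

491 378 378 491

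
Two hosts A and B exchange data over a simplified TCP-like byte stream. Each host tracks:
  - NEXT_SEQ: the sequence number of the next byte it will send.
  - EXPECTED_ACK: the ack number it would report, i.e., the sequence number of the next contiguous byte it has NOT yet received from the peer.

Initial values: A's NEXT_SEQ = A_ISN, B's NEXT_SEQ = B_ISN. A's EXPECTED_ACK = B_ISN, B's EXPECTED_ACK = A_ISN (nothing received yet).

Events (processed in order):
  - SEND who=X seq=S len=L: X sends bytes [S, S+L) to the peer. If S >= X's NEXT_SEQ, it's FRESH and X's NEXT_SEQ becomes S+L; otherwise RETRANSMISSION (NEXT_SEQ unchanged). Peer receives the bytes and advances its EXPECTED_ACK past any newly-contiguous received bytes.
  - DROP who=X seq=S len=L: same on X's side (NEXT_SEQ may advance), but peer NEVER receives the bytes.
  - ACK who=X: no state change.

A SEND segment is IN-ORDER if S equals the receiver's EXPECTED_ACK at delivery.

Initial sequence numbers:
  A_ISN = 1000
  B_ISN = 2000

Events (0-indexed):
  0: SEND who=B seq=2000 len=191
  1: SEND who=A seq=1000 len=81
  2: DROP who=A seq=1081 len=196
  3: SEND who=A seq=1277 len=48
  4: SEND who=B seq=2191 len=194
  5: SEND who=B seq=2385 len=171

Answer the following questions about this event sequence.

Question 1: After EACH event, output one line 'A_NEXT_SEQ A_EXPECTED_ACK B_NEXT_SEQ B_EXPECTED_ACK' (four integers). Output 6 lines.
1000 2191 2191 1000
1081 2191 2191 1081
1277 2191 2191 1081
1325 2191 2191 1081
1325 2385 2385 1081
1325 2556 2556 1081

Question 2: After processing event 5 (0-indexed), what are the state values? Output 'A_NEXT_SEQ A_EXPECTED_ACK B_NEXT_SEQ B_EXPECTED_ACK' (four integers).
After event 0: A_seq=1000 A_ack=2191 B_seq=2191 B_ack=1000
After event 1: A_seq=1081 A_ack=2191 B_seq=2191 B_ack=1081
After event 2: A_seq=1277 A_ack=2191 B_seq=2191 B_ack=1081
After event 3: A_seq=1325 A_ack=2191 B_seq=2191 B_ack=1081
After event 4: A_seq=1325 A_ack=2385 B_seq=2385 B_ack=1081
After event 5: A_seq=1325 A_ack=2556 B_seq=2556 B_ack=1081

1325 2556 2556 1081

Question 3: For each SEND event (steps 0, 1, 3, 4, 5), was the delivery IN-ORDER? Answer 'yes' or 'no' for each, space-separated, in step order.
Answer: yes yes no yes yes

Derivation:
Step 0: SEND seq=2000 -> in-order
Step 1: SEND seq=1000 -> in-order
Step 3: SEND seq=1277 -> out-of-order
Step 4: SEND seq=2191 -> in-order
Step 5: SEND seq=2385 -> in-order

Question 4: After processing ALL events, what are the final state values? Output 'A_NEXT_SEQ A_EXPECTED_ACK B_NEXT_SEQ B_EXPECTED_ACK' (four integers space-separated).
Answer: 1325 2556 2556 1081

Derivation:
After event 0: A_seq=1000 A_ack=2191 B_seq=2191 B_ack=1000
After event 1: A_seq=1081 A_ack=2191 B_seq=2191 B_ack=1081
After event 2: A_seq=1277 A_ack=2191 B_seq=2191 B_ack=1081
After event 3: A_seq=1325 A_ack=2191 B_seq=2191 B_ack=1081
After event 4: A_seq=1325 A_ack=2385 B_seq=2385 B_ack=1081
After event 5: A_seq=1325 A_ack=2556 B_seq=2556 B_ack=1081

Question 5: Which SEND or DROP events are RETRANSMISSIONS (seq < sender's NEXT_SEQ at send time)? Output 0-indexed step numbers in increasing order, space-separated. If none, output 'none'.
Answer: none

Derivation:
Step 0: SEND seq=2000 -> fresh
Step 1: SEND seq=1000 -> fresh
Step 2: DROP seq=1081 -> fresh
Step 3: SEND seq=1277 -> fresh
Step 4: SEND seq=2191 -> fresh
Step 5: SEND seq=2385 -> fresh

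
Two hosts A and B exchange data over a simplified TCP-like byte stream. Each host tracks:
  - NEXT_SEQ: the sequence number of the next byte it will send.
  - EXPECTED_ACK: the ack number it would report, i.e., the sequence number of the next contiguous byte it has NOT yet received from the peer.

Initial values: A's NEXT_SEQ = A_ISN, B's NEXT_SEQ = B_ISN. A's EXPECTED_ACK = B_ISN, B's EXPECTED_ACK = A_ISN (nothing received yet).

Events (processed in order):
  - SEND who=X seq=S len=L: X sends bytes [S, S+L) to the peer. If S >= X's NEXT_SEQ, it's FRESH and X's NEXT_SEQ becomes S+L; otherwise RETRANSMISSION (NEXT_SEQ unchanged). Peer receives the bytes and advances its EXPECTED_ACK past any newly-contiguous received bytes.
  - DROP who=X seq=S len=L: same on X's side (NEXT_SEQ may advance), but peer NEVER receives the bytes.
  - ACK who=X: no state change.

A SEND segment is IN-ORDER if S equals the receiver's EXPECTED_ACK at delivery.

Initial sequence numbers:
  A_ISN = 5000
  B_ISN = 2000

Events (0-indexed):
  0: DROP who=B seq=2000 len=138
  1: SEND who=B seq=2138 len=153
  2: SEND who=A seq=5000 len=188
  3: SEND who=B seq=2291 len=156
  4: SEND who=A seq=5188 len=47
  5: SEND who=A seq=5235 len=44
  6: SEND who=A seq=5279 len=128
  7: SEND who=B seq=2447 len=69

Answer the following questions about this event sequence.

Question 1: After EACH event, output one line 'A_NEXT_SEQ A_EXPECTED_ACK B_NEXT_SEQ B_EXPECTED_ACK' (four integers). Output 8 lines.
5000 2000 2138 5000
5000 2000 2291 5000
5188 2000 2291 5188
5188 2000 2447 5188
5235 2000 2447 5235
5279 2000 2447 5279
5407 2000 2447 5407
5407 2000 2516 5407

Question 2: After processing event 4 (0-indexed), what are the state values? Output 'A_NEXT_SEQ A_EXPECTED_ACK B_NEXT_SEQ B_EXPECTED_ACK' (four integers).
After event 0: A_seq=5000 A_ack=2000 B_seq=2138 B_ack=5000
After event 1: A_seq=5000 A_ack=2000 B_seq=2291 B_ack=5000
After event 2: A_seq=5188 A_ack=2000 B_seq=2291 B_ack=5188
After event 3: A_seq=5188 A_ack=2000 B_seq=2447 B_ack=5188
After event 4: A_seq=5235 A_ack=2000 B_seq=2447 B_ack=5235

5235 2000 2447 5235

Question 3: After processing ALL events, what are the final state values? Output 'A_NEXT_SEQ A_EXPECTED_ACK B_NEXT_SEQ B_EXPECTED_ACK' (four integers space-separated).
Answer: 5407 2000 2516 5407

Derivation:
After event 0: A_seq=5000 A_ack=2000 B_seq=2138 B_ack=5000
After event 1: A_seq=5000 A_ack=2000 B_seq=2291 B_ack=5000
After event 2: A_seq=5188 A_ack=2000 B_seq=2291 B_ack=5188
After event 3: A_seq=5188 A_ack=2000 B_seq=2447 B_ack=5188
After event 4: A_seq=5235 A_ack=2000 B_seq=2447 B_ack=5235
After event 5: A_seq=5279 A_ack=2000 B_seq=2447 B_ack=5279
After event 6: A_seq=5407 A_ack=2000 B_seq=2447 B_ack=5407
After event 7: A_seq=5407 A_ack=2000 B_seq=2516 B_ack=5407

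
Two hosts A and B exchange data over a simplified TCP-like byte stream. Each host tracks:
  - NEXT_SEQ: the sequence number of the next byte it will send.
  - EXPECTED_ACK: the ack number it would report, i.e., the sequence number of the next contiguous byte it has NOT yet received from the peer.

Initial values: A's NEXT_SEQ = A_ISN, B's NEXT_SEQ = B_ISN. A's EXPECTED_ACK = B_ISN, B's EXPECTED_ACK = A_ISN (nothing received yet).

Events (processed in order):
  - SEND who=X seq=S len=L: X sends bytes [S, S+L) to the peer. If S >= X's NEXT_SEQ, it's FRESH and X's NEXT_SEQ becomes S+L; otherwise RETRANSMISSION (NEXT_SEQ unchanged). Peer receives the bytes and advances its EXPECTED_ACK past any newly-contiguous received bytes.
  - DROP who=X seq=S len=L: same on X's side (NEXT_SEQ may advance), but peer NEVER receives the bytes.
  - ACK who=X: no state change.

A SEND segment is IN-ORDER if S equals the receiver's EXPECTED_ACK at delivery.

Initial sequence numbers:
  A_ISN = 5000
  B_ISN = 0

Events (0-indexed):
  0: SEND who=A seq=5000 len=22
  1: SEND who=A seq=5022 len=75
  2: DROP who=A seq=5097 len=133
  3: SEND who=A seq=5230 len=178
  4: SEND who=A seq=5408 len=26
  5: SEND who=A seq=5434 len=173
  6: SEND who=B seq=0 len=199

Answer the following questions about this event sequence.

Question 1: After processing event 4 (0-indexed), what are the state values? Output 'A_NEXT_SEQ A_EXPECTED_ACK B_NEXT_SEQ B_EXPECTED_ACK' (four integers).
After event 0: A_seq=5022 A_ack=0 B_seq=0 B_ack=5022
After event 1: A_seq=5097 A_ack=0 B_seq=0 B_ack=5097
After event 2: A_seq=5230 A_ack=0 B_seq=0 B_ack=5097
After event 3: A_seq=5408 A_ack=0 B_seq=0 B_ack=5097
After event 4: A_seq=5434 A_ack=0 B_seq=0 B_ack=5097

5434 0 0 5097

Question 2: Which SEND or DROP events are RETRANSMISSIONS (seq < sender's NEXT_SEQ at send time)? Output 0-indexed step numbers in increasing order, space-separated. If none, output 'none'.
Answer: none

Derivation:
Step 0: SEND seq=5000 -> fresh
Step 1: SEND seq=5022 -> fresh
Step 2: DROP seq=5097 -> fresh
Step 3: SEND seq=5230 -> fresh
Step 4: SEND seq=5408 -> fresh
Step 5: SEND seq=5434 -> fresh
Step 6: SEND seq=0 -> fresh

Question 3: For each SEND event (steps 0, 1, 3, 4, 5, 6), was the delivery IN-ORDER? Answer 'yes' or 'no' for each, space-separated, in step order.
Step 0: SEND seq=5000 -> in-order
Step 1: SEND seq=5022 -> in-order
Step 3: SEND seq=5230 -> out-of-order
Step 4: SEND seq=5408 -> out-of-order
Step 5: SEND seq=5434 -> out-of-order
Step 6: SEND seq=0 -> in-order

Answer: yes yes no no no yes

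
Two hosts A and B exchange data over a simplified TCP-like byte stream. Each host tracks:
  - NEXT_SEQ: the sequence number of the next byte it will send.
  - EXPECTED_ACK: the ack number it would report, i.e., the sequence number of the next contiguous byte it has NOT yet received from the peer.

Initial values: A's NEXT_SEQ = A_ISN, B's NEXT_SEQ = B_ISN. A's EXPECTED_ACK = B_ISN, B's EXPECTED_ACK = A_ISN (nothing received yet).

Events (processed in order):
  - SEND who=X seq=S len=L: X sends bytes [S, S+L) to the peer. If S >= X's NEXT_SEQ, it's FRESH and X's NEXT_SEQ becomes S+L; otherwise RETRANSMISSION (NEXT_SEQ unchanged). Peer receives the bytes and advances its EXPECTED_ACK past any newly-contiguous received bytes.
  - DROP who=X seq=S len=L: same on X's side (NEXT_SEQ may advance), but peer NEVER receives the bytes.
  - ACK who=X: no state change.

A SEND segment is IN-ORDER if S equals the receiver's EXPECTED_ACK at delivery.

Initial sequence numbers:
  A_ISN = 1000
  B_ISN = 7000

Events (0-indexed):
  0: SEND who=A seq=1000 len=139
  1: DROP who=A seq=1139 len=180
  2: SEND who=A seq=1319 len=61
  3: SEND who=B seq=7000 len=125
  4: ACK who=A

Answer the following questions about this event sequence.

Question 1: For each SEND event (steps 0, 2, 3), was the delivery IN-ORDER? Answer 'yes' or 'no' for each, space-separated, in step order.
Answer: yes no yes

Derivation:
Step 0: SEND seq=1000 -> in-order
Step 2: SEND seq=1319 -> out-of-order
Step 3: SEND seq=7000 -> in-order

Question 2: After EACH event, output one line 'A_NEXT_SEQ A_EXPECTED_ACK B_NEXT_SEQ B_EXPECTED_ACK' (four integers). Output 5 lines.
1139 7000 7000 1139
1319 7000 7000 1139
1380 7000 7000 1139
1380 7125 7125 1139
1380 7125 7125 1139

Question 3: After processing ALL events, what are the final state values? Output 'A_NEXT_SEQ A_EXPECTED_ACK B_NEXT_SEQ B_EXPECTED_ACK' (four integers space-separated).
After event 0: A_seq=1139 A_ack=7000 B_seq=7000 B_ack=1139
After event 1: A_seq=1319 A_ack=7000 B_seq=7000 B_ack=1139
After event 2: A_seq=1380 A_ack=7000 B_seq=7000 B_ack=1139
After event 3: A_seq=1380 A_ack=7125 B_seq=7125 B_ack=1139
After event 4: A_seq=1380 A_ack=7125 B_seq=7125 B_ack=1139

Answer: 1380 7125 7125 1139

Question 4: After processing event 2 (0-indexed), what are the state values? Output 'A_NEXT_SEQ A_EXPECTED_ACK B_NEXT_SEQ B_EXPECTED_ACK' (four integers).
After event 0: A_seq=1139 A_ack=7000 B_seq=7000 B_ack=1139
After event 1: A_seq=1319 A_ack=7000 B_seq=7000 B_ack=1139
After event 2: A_seq=1380 A_ack=7000 B_seq=7000 B_ack=1139

1380 7000 7000 1139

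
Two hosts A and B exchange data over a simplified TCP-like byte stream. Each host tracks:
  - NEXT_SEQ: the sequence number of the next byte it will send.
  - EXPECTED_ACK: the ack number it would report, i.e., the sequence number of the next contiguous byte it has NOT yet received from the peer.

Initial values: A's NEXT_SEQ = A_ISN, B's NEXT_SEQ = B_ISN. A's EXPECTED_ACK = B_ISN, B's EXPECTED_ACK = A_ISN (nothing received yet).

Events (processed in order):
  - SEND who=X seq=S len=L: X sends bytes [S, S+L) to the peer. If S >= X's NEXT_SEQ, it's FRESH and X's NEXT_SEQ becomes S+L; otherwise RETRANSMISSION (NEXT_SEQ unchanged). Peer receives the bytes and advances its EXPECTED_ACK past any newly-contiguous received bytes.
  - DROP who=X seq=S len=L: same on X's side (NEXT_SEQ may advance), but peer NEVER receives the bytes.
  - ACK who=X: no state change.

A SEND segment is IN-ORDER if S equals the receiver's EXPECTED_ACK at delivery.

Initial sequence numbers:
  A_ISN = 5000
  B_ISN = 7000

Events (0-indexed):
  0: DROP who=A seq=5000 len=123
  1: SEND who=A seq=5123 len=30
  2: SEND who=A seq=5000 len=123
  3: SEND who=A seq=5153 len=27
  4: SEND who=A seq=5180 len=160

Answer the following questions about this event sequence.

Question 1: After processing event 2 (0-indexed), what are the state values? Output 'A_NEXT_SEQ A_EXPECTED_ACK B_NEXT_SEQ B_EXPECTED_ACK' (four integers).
After event 0: A_seq=5123 A_ack=7000 B_seq=7000 B_ack=5000
After event 1: A_seq=5153 A_ack=7000 B_seq=7000 B_ack=5000
After event 2: A_seq=5153 A_ack=7000 B_seq=7000 B_ack=5153

5153 7000 7000 5153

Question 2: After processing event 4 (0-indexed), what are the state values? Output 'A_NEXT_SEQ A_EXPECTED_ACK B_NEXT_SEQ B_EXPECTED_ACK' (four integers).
After event 0: A_seq=5123 A_ack=7000 B_seq=7000 B_ack=5000
After event 1: A_seq=5153 A_ack=7000 B_seq=7000 B_ack=5000
After event 2: A_seq=5153 A_ack=7000 B_seq=7000 B_ack=5153
After event 3: A_seq=5180 A_ack=7000 B_seq=7000 B_ack=5180
After event 4: A_seq=5340 A_ack=7000 B_seq=7000 B_ack=5340

5340 7000 7000 5340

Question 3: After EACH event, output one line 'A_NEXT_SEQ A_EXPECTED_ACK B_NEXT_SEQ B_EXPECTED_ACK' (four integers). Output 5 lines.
5123 7000 7000 5000
5153 7000 7000 5000
5153 7000 7000 5153
5180 7000 7000 5180
5340 7000 7000 5340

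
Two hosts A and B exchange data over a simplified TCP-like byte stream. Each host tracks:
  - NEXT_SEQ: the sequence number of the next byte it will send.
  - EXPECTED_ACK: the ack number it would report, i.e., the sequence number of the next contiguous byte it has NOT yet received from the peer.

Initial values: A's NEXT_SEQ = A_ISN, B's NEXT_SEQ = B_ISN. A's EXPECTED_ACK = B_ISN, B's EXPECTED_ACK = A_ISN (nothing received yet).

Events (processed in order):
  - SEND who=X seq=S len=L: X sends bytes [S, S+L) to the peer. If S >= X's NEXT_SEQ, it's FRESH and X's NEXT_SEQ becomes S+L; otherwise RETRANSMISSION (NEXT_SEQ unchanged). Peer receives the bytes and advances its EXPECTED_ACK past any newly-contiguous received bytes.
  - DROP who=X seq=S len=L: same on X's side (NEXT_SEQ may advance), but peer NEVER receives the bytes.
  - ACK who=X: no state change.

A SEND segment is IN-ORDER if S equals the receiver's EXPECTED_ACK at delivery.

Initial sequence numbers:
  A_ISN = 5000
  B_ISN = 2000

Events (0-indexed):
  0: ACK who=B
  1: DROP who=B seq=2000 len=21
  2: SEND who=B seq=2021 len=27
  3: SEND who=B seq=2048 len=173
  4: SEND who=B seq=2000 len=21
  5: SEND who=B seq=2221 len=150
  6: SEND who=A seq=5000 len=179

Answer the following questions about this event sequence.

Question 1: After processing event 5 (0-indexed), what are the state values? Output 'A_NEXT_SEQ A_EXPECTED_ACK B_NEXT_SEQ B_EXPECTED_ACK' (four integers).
After event 0: A_seq=5000 A_ack=2000 B_seq=2000 B_ack=5000
After event 1: A_seq=5000 A_ack=2000 B_seq=2021 B_ack=5000
After event 2: A_seq=5000 A_ack=2000 B_seq=2048 B_ack=5000
After event 3: A_seq=5000 A_ack=2000 B_seq=2221 B_ack=5000
After event 4: A_seq=5000 A_ack=2221 B_seq=2221 B_ack=5000
After event 5: A_seq=5000 A_ack=2371 B_seq=2371 B_ack=5000

5000 2371 2371 5000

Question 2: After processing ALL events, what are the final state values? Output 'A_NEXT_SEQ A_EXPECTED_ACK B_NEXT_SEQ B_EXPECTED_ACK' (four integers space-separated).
Answer: 5179 2371 2371 5179

Derivation:
After event 0: A_seq=5000 A_ack=2000 B_seq=2000 B_ack=5000
After event 1: A_seq=5000 A_ack=2000 B_seq=2021 B_ack=5000
After event 2: A_seq=5000 A_ack=2000 B_seq=2048 B_ack=5000
After event 3: A_seq=5000 A_ack=2000 B_seq=2221 B_ack=5000
After event 4: A_seq=5000 A_ack=2221 B_seq=2221 B_ack=5000
After event 5: A_seq=5000 A_ack=2371 B_seq=2371 B_ack=5000
After event 6: A_seq=5179 A_ack=2371 B_seq=2371 B_ack=5179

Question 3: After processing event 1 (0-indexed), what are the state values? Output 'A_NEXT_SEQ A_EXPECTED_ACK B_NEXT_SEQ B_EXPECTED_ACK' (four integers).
After event 0: A_seq=5000 A_ack=2000 B_seq=2000 B_ack=5000
After event 1: A_seq=5000 A_ack=2000 B_seq=2021 B_ack=5000

5000 2000 2021 5000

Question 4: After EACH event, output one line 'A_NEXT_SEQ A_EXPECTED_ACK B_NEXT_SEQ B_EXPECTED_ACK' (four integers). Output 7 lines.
5000 2000 2000 5000
5000 2000 2021 5000
5000 2000 2048 5000
5000 2000 2221 5000
5000 2221 2221 5000
5000 2371 2371 5000
5179 2371 2371 5179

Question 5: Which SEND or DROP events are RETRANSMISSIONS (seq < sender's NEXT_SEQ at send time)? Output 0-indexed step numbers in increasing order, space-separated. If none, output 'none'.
Step 1: DROP seq=2000 -> fresh
Step 2: SEND seq=2021 -> fresh
Step 3: SEND seq=2048 -> fresh
Step 4: SEND seq=2000 -> retransmit
Step 5: SEND seq=2221 -> fresh
Step 6: SEND seq=5000 -> fresh

Answer: 4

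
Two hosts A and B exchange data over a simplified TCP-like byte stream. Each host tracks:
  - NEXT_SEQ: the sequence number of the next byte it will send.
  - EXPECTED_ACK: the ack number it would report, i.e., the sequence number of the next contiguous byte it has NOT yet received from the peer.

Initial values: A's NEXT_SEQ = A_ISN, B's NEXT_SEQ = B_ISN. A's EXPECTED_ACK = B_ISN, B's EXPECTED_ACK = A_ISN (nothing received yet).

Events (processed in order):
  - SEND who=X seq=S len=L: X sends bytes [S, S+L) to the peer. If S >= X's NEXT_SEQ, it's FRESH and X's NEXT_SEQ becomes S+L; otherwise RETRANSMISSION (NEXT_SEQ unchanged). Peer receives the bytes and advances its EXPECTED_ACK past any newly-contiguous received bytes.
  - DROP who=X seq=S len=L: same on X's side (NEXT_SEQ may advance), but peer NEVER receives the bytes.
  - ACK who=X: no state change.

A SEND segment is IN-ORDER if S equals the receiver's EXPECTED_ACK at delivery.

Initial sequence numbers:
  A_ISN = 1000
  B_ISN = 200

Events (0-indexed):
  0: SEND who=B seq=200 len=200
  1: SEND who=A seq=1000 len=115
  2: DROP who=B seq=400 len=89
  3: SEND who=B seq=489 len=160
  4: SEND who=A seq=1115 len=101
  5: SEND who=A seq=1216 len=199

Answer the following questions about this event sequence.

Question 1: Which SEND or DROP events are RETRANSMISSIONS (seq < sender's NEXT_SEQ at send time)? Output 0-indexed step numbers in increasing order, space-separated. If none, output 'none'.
Answer: none

Derivation:
Step 0: SEND seq=200 -> fresh
Step 1: SEND seq=1000 -> fresh
Step 2: DROP seq=400 -> fresh
Step 3: SEND seq=489 -> fresh
Step 4: SEND seq=1115 -> fresh
Step 5: SEND seq=1216 -> fresh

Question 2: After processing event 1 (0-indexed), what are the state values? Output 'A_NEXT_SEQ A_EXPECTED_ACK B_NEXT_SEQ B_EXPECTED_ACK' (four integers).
After event 0: A_seq=1000 A_ack=400 B_seq=400 B_ack=1000
After event 1: A_seq=1115 A_ack=400 B_seq=400 B_ack=1115

1115 400 400 1115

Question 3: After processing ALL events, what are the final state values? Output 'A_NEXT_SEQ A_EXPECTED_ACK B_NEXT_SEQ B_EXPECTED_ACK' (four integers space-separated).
Answer: 1415 400 649 1415

Derivation:
After event 0: A_seq=1000 A_ack=400 B_seq=400 B_ack=1000
After event 1: A_seq=1115 A_ack=400 B_seq=400 B_ack=1115
After event 2: A_seq=1115 A_ack=400 B_seq=489 B_ack=1115
After event 3: A_seq=1115 A_ack=400 B_seq=649 B_ack=1115
After event 4: A_seq=1216 A_ack=400 B_seq=649 B_ack=1216
After event 5: A_seq=1415 A_ack=400 B_seq=649 B_ack=1415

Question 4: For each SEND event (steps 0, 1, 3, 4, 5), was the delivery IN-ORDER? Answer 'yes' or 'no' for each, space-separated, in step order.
Step 0: SEND seq=200 -> in-order
Step 1: SEND seq=1000 -> in-order
Step 3: SEND seq=489 -> out-of-order
Step 4: SEND seq=1115 -> in-order
Step 5: SEND seq=1216 -> in-order

Answer: yes yes no yes yes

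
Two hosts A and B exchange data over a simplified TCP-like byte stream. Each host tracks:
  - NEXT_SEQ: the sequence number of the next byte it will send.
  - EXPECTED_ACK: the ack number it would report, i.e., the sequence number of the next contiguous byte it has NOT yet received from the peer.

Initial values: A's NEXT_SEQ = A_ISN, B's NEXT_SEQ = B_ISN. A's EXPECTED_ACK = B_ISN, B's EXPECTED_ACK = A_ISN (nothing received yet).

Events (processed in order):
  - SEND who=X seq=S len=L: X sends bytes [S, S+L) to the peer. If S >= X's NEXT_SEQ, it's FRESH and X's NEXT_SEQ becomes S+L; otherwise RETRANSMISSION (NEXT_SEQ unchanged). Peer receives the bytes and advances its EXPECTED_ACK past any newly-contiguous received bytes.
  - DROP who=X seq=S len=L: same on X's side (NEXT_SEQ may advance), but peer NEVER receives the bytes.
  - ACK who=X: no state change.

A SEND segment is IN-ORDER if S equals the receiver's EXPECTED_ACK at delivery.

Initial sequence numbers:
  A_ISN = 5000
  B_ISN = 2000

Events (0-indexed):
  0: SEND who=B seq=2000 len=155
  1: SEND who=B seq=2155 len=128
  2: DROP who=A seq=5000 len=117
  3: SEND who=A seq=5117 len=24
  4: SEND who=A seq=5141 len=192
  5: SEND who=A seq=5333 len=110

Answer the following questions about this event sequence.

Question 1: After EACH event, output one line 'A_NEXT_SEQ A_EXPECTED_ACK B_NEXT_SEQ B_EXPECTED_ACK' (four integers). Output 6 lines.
5000 2155 2155 5000
5000 2283 2283 5000
5117 2283 2283 5000
5141 2283 2283 5000
5333 2283 2283 5000
5443 2283 2283 5000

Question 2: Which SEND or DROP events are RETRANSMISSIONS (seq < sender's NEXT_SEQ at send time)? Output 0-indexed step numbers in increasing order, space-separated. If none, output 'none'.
Answer: none

Derivation:
Step 0: SEND seq=2000 -> fresh
Step 1: SEND seq=2155 -> fresh
Step 2: DROP seq=5000 -> fresh
Step 3: SEND seq=5117 -> fresh
Step 4: SEND seq=5141 -> fresh
Step 5: SEND seq=5333 -> fresh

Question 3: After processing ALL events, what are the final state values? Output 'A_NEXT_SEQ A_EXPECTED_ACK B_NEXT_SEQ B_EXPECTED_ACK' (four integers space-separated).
After event 0: A_seq=5000 A_ack=2155 B_seq=2155 B_ack=5000
After event 1: A_seq=5000 A_ack=2283 B_seq=2283 B_ack=5000
After event 2: A_seq=5117 A_ack=2283 B_seq=2283 B_ack=5000
After event 3: A_seq=5141 A_ack=2283 B_seq=2283 B_ack=5000
After event 4: A_seq=5333 A_ack=2283 B_seq=2283 B_ack=5000
After event 5: A_seq=5443 A_ack=2283 B_seq=2283 B_ack=5000

Answer: 5443 2283 2283 5000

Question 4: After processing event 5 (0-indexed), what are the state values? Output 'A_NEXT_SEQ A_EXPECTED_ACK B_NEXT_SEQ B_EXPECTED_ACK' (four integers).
After event 0: A_seq=5000 A_ack=2155 B_seq=2155 B_ack=5000
After event 1: A_seq=5000 A_ack=2283 B_seq=2283 B_ack=5000
After event 2: A_seq=5117 A_ack=2283 B_seq=2283 B_ack=5000
After event 3: A_seq=5141 A_ack=2283 B_seq=2283 B_ack=5000
After event 4: A_seq=5333 A_ack=2283 B_seq=2283 B_ack=5000
After event 5: A_seq=5443 A_ack=2283 B_seq=2283 B_ack=5000

5443 2283 2283 5000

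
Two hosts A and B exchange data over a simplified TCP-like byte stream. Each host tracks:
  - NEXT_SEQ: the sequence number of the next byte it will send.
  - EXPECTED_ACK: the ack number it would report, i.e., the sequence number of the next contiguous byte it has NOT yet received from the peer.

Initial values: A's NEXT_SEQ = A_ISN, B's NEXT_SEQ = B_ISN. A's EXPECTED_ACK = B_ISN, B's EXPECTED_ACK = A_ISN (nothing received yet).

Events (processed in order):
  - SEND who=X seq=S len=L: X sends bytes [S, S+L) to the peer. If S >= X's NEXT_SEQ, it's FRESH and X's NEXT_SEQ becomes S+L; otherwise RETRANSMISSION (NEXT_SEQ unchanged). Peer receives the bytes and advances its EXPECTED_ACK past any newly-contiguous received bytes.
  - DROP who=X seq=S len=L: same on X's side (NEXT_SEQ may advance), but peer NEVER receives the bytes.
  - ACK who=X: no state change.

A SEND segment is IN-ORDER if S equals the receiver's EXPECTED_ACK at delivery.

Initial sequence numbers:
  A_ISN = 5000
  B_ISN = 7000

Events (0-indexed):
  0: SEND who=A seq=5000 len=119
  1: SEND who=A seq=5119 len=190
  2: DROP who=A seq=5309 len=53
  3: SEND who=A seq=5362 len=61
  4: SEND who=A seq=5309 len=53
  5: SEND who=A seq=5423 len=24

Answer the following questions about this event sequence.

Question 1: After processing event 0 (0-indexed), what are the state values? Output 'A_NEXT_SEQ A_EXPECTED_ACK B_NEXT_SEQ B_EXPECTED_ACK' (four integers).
After event 0: A_seq=5119 A_ack=7000 B_seq=7000 B_ack=5119

5119 7000 7000 5119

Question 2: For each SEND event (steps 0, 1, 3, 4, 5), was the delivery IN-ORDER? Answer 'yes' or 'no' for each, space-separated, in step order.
Answer: yes yes no yes yes

Derivation:
Step 0: SEND seq=5000 -> in-order
Step 1: SEND seq=5119 -> in-order
Step 3: SEND seq=5362 -> out-of-order
Step 4: SEND seq=5309 -> in-order
Step 5: SEND seq=5423 -> in-order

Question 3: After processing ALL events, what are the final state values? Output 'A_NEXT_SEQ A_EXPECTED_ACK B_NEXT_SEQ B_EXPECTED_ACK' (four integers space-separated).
After event 0: A_seq=5119 A_ack=7000 B_seq=7000 B_ack=5119
After event 1: A_seq=5309 A_ack=7000 B_seq=7000 B_ack=5309
After event 2: A_seq=5362 A_ack=7000 B_seq=7000 B_ack=5309
After event 3: A_seq=5423 A_ack=7000 B_seq=7000 B_ack=5309
After event 4: A_seq=5423 A_ack=7000 B_seq=7000 B_ack=5423
After event 5: A_seq=5447 A_ack=7000 B_seq=7000 B_ack=5447

Answer: 5447 7000 7000 5447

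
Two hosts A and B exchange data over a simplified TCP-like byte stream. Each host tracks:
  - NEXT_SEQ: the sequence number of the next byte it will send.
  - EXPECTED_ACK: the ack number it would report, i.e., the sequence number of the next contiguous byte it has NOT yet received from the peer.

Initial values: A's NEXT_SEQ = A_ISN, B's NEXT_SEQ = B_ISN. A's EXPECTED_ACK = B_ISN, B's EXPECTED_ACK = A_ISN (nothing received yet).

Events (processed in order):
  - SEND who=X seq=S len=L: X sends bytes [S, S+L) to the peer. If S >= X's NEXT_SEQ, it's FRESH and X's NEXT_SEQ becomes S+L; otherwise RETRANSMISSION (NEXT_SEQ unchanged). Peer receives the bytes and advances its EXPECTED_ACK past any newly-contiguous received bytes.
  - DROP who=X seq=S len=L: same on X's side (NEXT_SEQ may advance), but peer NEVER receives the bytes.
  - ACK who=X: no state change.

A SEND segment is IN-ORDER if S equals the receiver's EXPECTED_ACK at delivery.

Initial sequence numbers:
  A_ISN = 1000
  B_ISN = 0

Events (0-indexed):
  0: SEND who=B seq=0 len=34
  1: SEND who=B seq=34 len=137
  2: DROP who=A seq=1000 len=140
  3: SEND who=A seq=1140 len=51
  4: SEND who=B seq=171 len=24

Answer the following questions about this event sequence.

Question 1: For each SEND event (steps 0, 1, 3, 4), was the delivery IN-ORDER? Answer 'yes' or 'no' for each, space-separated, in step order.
Answer: yes yes no yes

Derivation:
Step 0: SEND seq=0 -> in-order
Step 1: SEND seq=34 -> in-order
Step 3: SEND seq=1140 -> out-of-order
Step 4: SEND seq=171 -> in-order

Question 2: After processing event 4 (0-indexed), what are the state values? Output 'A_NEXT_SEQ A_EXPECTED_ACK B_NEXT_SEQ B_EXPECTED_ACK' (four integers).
After event 0: A_seq=1000 A_ack=34 B_seq=34 B_ack=1000
After event 1: A_seq=1000 A_ack=171 B_seq=171 B_ack=1000
After event 2: A_seq=1140 A_ack=171 B_seq=171 B_ack=1000
After event 3: A_seq=1191 A_ack=171 B_seq=171 B_ack=1000
After event 4: A_seq=1191 A_ack=195 B_seq=195 B_ack=1000

1191 195 195 1000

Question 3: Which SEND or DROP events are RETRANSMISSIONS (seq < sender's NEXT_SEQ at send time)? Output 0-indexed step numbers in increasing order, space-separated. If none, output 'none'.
Answer: none

Derivation:
Step 0: SEND seq=0 -> fresh
Step 1: SEND seq=34 -> fresh
Step 2: DROP seq=1000 -> fresh
Step 3: SEND seq=1140 -> fresh
Step 4: SEND seq=171 -> fresh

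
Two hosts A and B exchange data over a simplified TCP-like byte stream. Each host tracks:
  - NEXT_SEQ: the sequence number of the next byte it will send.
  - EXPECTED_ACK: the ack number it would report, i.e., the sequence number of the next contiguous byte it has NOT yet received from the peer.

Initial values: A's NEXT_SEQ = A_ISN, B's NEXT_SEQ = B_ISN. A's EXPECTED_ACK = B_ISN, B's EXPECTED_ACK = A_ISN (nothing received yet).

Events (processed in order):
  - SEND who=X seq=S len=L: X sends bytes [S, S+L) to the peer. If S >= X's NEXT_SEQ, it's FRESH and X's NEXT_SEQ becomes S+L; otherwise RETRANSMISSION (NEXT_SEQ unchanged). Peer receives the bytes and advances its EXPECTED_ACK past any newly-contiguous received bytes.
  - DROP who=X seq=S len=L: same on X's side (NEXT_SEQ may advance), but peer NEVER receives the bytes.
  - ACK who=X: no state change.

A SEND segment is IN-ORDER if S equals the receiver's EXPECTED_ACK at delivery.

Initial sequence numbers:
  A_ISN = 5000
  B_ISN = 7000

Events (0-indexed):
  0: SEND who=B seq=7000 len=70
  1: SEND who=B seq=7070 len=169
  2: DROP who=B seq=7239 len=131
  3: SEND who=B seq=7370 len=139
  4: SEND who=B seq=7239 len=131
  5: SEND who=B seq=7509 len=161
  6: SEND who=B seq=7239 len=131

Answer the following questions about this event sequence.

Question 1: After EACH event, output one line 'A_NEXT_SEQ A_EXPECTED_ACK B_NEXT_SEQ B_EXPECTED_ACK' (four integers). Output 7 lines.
5000 7070 7070 5000
5000 7239 7239 5000
5000 7239 7370 5000
5000 7239 7509 5000
5000 7509 7509 5000
5000 7670 7670 5000
5000 7670 7670 5000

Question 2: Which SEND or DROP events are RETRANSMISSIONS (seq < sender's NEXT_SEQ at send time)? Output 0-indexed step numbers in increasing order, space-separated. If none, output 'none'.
Answer: 4 6

Derivation:
Step 0: SEND seq=7000 -> fresh
Step 1: SEND seq=7070 -> fresh
Step 2: DROP seq=7239 -> fresh
Step 3: SEND seq=7370 -> fresh
Step 4: SEND seq=7239 -> retransmit
Step 5: SEND seq=7509 -> fresh
Step 6: SEND seq=7239 -> retransmit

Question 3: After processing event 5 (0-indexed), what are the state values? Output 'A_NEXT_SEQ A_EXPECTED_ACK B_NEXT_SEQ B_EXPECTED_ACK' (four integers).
After event 0: A_seq=5000 A_ack=7070 B_seq=7070 B_ack=5000
After event 1: A_seq=5000 A_ack=7239 B_seq=7239 B_ack=5000
After event 2: A_seq=5000 A_ack=7239 B_seq=7370 B_ack=5000
After event 3: A_seq=5000 A_ack=7239 B_seq=7509 B_ack=5000
After event 4: A_seq=5000 A_ack=7509 B_seq=7509 B_ack=5000
After event 5: A_seq=5000 A_ack=7670 B_seq=7670 B_ack=5000

5000 7670 7670 5000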